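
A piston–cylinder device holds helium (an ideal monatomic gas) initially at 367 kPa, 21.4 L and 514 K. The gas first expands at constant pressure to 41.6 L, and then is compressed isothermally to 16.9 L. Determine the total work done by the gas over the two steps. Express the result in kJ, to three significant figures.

Step 1 (isobaric): W = PΔV = (367 kPa)(41.6 − 21.4 L) = 7413 J.
After step 1: P = 367 kPa, V = 41.6 L, T = 999.2 K.
Step 2 (isothermal): W = P₁V₁ ln(V₂/V₁) = (15267) ln(16.9/41.6) = -13752 J.
W_total = 7413 − 13752 = -6339 J.

W_total ≈ -6.34 kJ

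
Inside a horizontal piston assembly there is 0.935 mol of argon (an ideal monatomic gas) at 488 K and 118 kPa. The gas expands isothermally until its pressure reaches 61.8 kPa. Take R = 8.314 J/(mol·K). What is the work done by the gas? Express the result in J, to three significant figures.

Isothermal process: W = nRT ln(V₂/V₁) = nRT ln(P₁/P₂).
W = (0.935)(8.314)(488) × ln(118/61.8)
  = 3794 × ln(1.909) = 3794 × 0.6468
W_by_gas = 2454 J.

W ≈ 2450 J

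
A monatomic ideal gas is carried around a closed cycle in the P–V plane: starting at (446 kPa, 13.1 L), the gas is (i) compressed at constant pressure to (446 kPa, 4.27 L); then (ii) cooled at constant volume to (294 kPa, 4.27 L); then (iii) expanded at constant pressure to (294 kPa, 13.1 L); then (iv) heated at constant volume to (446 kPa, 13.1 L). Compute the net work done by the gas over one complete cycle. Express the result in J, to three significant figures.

Constant-volume legs do no work.
W(i) = (446)(4.27 − 13.1) = -3938 J; W(iii) = (294)(13.1 − 4.27) = 2596 J.
W_net = -3938 + 2596 = -1342 J (the counter-clockwise enclosed area).

W_net ≈ -1340 J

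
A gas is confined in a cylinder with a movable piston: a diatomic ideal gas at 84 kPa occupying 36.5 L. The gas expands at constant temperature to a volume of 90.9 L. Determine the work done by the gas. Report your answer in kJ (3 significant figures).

Isothermal: W = nRT ln(V₂/V₁) = P₁V₁ ln(V₂/V₁).
P₁V₁ = (84 kPa)(36.5 L) = 3066 J.
W = 3066 × ln(90.9/36.5) = 3066 × 0.9124
W_by_gas = 2798 J.

W ≈ 2.80 kJ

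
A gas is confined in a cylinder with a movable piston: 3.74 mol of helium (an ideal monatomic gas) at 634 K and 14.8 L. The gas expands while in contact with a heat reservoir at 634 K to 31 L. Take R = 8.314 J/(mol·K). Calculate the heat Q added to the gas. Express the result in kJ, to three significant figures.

Q ≈ 14.6 kJ

Isothermal ⇒ ΔU = 0, so Q = W = nRT ln(V₂/V₁).
Q = (3.74)(8.314)(634) ln(31/14.8) = 19714 × 0.7394 = 14576 J.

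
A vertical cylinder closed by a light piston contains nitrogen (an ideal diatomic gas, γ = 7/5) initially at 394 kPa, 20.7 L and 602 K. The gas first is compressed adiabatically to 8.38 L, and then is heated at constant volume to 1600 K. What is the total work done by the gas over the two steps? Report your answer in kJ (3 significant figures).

Step 1 (adiabatic): W = (P₁V₁ − P₂V₂)/(γ−1) = (8156 − 11710)/0.4 = -8886 J.
Step 2 (isochoric): W = 0 (constant volume).
W_total = -8886 + 0 = -8886 J.

W_total ≈ -8.89 kJ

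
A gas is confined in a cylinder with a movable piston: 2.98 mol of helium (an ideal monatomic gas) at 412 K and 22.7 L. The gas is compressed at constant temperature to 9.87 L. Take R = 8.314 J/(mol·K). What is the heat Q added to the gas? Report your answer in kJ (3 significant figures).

Isothermal ⇒ ΔU = 0, so Q = W = nRT ln(V₂/V₁).
Q = (2.98)(8.314)(412) ln(9.87/22.7) = 10208 × -0.8329 = -8502 J.

Q ≈ -8.50 kJ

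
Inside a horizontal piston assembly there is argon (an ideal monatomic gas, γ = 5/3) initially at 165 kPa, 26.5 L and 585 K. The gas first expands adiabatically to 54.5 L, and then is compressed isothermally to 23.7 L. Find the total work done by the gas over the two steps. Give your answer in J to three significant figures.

W_total ≈ 252 J

Step 1 (adiabatic): W = (P₁V₁ − P₂V₂)/(γ−1) = (4372 − 2704)/0.667 = 2503 J.
After step 1: P = 49.61 kPa, V = 54.5 L, T = 361.7 K.
Step 2 (isothermal): W = P₁V₁ ln(V₂/V₁) = (2704) ln(23.7/54.5) = -2251 J.
W_total = 2503 − 2251 = 251.7 J.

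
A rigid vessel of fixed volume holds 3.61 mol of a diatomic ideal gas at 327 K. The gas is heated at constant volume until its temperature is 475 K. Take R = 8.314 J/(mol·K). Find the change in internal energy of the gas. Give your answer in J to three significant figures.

ΔU ≈ 11100 J

Constant volume ⇒ W = 0, so Q = ΔU = nCᵥΔT with Cᵥ = 5R/2 = 20.79 J/(mol·K).
ΔU = (3.61)(20.79)(475 − 327) = 11105 J.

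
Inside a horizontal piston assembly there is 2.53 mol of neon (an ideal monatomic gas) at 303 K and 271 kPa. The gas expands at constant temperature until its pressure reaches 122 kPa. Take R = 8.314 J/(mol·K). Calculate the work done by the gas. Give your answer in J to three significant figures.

Isothermal process: W = nRT ln(V₂/V₁) = nRT ln(P₁/P₂).
W = (2.53)(8.314)(303) × ln(271/122)
  = 6373 × ln(2.221) = 6373 × 0.7981
W_by_gas = 5087 J.

W ≈ 5090 J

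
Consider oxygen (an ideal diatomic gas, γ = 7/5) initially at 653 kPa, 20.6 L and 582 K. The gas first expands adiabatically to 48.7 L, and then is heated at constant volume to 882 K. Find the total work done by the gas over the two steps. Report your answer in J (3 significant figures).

W_total ≈ 9790 J

Step 1 (adiabatic): W = (P₁V₁ − P₂V₂)/(γ−1) = (13452 − 9535)/0.4 = 9792 J.
Step 2 (isochoric): W = 0 (constant volume).
W_total = 9792 + 0 = 9792 J.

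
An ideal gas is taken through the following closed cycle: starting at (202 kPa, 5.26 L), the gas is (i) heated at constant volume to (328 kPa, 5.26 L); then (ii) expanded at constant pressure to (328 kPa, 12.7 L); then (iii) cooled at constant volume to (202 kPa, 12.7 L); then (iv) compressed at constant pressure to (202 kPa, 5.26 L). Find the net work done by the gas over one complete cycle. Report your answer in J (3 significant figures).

W_net ≈ 937 J

Constant-volume legs do no work.
W(ii) = (328)(12.7 − 5.26) = 2440 J; W(iv) = (202)(5.26 − 12.7) = -1503 J.
W_net = 2440 − 1503 = 937.4 J (the clockwise enclosed area).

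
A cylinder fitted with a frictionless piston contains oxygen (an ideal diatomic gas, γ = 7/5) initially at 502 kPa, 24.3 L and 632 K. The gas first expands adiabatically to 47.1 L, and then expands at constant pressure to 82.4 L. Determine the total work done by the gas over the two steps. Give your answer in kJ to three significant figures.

W_total ≈ 14.1 kJ

Step 1 (adiabatic): W = (P₁V₁ − P₂V₂)/(γ−1) = (12199 − 9361)/0.4 = 7093 J.
After step 1: P = 198.8 kPa, V = 47.1 L, T = 485 K.
Step 2 (isobaric): W = PΔV = (198.8 kPa)(82.4 − 47.1 L) = 7016 J.
W_total = 7093 + 7016 = 14109 J.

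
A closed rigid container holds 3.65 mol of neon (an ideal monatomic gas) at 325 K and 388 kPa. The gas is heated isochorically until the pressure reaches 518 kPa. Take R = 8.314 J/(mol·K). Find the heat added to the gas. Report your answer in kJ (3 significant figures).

Q ≈ 4.96 kJ

Constant volume ⇒ W = 0, so Q = ΔU = nCᵥΔT with Cᵥ = 3R/2 = 12.47 J/(mol·K).
At constant V, T₂/T₁ = P₂/P₁ ⇒ ΔT = T₁(P₂/P₁ − 1) = 325·(518/388 − 1) = 108.9 K.
ΔU = (3.65)(12.47)(108.9) = 4957 J.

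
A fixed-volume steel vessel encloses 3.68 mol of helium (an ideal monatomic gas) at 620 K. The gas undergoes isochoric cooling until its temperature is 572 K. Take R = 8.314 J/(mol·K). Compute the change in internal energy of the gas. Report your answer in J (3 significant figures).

ΔU ≈ -2200 J

Constant volume ⇒ W = 0, so Q = ΔU = nCᵥΔT with Cᵥ = 3R/2 = 12.47 J/(mol·K).
ΔU = (3.68)(12.47)(572 − 620) = -2203 J.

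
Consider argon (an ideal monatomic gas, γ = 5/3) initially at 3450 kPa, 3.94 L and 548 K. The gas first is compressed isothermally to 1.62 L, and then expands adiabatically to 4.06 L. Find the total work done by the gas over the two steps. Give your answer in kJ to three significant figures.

W_total ≈ -2.74 kJ

Step 1 (isothermal): W = P₁V₁ ln(V₂/V₁) = (13593) ln(1.62/3.94) = -12081 J.
After step 1: P = 8391 kPa, V = 1.62 L, T = 548 K.
Step 2 (adiabatic): W = (P₁V₁ − P₂V₂)/(γ−1) = (13593 − 7367)/0.667 = 9339 J.
W_total = -12081 + 9339 = -2742 J.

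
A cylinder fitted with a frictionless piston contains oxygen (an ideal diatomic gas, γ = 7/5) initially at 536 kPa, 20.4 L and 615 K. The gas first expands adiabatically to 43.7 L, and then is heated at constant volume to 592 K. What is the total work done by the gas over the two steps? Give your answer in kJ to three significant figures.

W_total ≈ 7.18 kJ

Step 1 (adiabatic): W = (P₁V₁ − P₂V₂)/(γ−1) = (10934 − 8062)/0.4 = 7180 J.
Step 2 (isochoric): W = 0 (constant volume).
W_total = 7180 + 0 = 7180 J.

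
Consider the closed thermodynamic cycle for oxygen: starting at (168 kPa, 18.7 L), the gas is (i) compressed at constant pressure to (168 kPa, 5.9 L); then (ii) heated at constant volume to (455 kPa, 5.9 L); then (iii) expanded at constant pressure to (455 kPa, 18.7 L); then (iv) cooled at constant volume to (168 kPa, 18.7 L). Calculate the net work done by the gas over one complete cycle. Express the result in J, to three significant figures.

W_net ≈ 3670 J

Constant-volume legs do no work.
W(i) = (168)(5.9 − 18.7) = -2150 J; W(iii) = (455)(18.7 − 5.9) = 5824 J.
W_net = -2150 + 5824 = 3674 J (the clockwise enclosed area).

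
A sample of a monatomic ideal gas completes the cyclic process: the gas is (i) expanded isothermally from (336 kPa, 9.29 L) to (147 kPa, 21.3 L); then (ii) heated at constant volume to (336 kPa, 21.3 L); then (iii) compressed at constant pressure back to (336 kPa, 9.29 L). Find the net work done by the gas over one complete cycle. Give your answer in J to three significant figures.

W_net ≈ -1450 J

Leg (i): W = PᵢVᵢ ln(V_f/Vᵢ) = (3121) ln(21.3/9.29) = 2590 J.
Leg (ii): W = 0.
Leg (iii): W = PΔV = (336)(9.29 − 21.3) = -4035 J.
W_net = 2590 − 4035 = -1445 J.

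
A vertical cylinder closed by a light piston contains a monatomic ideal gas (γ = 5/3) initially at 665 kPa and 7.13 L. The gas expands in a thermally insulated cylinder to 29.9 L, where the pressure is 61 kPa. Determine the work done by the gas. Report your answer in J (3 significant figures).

W ≈ 4380 J

Adiabatic: W = (P₁V₁ − P₂V₂)/(γ − 1) with γ = 5/3.
P₁V₁ = 4741 J, P₂V₂ = 1824 J.
W = (4741 − 1824) / 0.6667 = 4376 J.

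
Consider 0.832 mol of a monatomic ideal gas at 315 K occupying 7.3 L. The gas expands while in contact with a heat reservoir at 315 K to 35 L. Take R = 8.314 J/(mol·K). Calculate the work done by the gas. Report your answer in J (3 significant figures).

Isothermal: W = nRT ln(V₂/V₁).
W = (0.832)(8.314)(315) × ln(35/7.3)
  = 2179 × 1.567
W_by_gas = 3415 J.

W ≈ 3420 J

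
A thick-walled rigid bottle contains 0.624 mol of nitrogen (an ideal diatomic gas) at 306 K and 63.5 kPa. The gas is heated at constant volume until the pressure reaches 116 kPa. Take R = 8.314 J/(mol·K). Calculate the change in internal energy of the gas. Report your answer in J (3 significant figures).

Constant volume ⇒ W = 0, so Q = ΔU = nCᵥΔT with Cᵥ = 5R/2 = 20.79 J/(mol·K).
At constant V, T₂/T₁ = P₂/P₁ ⇒ ΔT = T₁(P₂/P₁ − 1) = 306·(116/63.5 − 1) = 253 K.
ΔU = (0.624)(20.79)(253) = 3281 J.

ΔU ≈ 3280 J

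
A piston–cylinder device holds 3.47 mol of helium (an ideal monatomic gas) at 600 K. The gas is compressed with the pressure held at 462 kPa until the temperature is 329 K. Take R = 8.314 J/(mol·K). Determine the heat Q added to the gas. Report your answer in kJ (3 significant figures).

Q ≈ -19.5 kJ

Isobaric: W = nRΔT = (3.47)(8.314)(-271) = -7818 J.
ΔU = nCᵥΔT with Cᵥ = 3R/2: ΔU = (3.47)(12.47)(-271) = -11727 J.
Q = ΔU + W = -11727 − 7818 = -19546 J.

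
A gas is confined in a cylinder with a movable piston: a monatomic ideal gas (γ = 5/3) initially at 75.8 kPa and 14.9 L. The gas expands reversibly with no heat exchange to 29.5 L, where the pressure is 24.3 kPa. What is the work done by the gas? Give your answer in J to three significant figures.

Adiabatic: W = (P₁V₁ − P₂V₂)/(γ − 1) with γ = 5/3.
P₁V₁ = 1129 J, P₂V₂ = 716.9 J.
W = (1129 − 716.9) / 0.6667 = 618.9 J.

W ≈ 619 J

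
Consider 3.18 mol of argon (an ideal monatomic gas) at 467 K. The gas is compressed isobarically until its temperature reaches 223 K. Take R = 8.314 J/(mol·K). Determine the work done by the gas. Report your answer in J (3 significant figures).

W ≈ -6450 J

Isobaric: W = P ΔV = nR ΔT.
W = (3.18)(8.314)(223 − 467) = -6451 J.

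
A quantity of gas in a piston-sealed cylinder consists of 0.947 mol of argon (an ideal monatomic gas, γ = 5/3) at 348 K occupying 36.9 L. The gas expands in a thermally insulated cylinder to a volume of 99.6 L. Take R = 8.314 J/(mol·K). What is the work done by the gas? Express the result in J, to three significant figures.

Adiabatic: TV^(γ−1) = const with γ = 5/3.
T₂ = T₁ (V₁/V₂)^(γ−1) = 348 × (36.9/99.6)^0.667 = 348 × 0.5158 = 179.5 K.
W_by = nCᵥ(T₁ − T₂) = (0.947)(12.47)(348 − 179.5) = 1990 J.

W ≈ 1990 J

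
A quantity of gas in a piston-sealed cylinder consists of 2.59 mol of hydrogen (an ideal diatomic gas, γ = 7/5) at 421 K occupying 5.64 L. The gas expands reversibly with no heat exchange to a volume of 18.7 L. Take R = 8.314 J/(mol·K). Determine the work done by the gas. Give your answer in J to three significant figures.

W ≈ 8630 J

Adiabatic: TV^(γ−1) = const with γ = 7/5.
T₂ = T₁ (V₁/V₂)^(γ−1) = 421 × (5.64/18.7)^0.4 = 421 × 0.6191 = 260.6 K.
W_by = nCᵥ(T₁ − T₂) = (2.59)(20.79)(421 − 260.6) = 8632 J.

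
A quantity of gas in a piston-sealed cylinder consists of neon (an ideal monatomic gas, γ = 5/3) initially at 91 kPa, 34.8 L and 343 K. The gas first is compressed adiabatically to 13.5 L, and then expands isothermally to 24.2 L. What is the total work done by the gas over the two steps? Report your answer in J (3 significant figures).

W_total ≈ -705 J

Step 1 (adiabatic): W = (P₁V₁ − P₂V₂)/(γ−1) = (3167 − 5954)/0.667 = -4180 J.
After step 1: P = 441 kPa, V = 13.5 L, T = 644.8 K.
Step 2 (isothermal): W = P₁V₁ ln(V₂/V₁) = (5954) ln(24.2/13.5) = 3475 J.
W_total = -4180 + 3475 = -705.4 J.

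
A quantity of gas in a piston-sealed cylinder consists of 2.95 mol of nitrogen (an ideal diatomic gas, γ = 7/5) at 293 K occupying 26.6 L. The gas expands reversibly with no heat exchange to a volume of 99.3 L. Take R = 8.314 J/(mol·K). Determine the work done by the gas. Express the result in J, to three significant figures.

W ≈ 7360 J

Adiabatic: TV^(γ−1) = const with γ = 7/5.
T₂ = T₁ (V₁/V₂)^(γ−1) = 293 × (26.6/99.3)^0.4 = 293 × 0.5904 = 173 K.
W_by = nCᵥ(T₁ − T₂) = (2.95)(20.79)(293 − 173) = 7358 J.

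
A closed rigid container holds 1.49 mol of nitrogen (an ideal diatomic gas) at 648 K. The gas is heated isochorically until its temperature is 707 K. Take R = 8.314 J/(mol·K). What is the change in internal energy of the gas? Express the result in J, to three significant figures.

ΔU ≈ 1830 J

Constant volume ⇒ W = 0, so Q = ΔU = nCᵥΔT with Cᵥ = 5R/2 = 20.79 J/(mol·K).
ΔU = (1.49)(20.79)(707 − 648) = 1827 J.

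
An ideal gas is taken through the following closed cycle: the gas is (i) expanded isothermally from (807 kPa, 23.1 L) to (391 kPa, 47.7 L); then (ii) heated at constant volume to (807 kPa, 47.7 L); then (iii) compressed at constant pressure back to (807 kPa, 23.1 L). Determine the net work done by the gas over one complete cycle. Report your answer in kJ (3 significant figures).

Leg (i): W = PᵢVᵢ ln(V_f/Vᵢ) = (18642) ln(47.7/23.1) = 13517 J.
Leg (ii): W = 0.
Leg (iii): W = PΔV = (807)(23.1 − 47.7) = -19852 J.
W_net = 13517 − 19852 = -6335 J.

W_net ≈ -6.34 kJ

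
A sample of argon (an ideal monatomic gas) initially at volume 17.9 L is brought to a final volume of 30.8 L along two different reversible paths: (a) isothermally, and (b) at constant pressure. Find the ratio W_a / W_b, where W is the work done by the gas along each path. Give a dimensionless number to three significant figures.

W_a / W_b ≈ 0.753

Path (a) isothermal: W = P₁V₁ ln(V₂/V₁) → W_a/(P₁V₁) = 0.5427.
Path (b) isobaric: W = P₁(V₂ − V₁) → W_b/(P₁V₁) = 0.7207.
W_a / W_b = 0.5427 / 0.7207 = 0.7531.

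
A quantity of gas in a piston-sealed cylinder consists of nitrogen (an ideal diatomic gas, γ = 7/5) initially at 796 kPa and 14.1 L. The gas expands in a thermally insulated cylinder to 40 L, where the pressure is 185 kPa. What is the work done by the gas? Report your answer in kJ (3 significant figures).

W ≈ 9.56 kJ

Adiabatic: W = (P₁V₁ − P₂V₂)/(γ − 1) with γ = 7/5.
P₁V₁ = 11224 J, P₂V₂ = 7400 J.
W = (11224 − 7400) / 0.4 = 9559 J.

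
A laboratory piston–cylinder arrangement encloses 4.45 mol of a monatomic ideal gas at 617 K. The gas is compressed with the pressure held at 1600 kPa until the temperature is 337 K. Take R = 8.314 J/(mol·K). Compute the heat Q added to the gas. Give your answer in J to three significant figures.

Isobaric: W = nRΔT = (4.45)(8.314)(-280) = -10359 J.
ΔU = nCᵥΔT with Cᵥ = 3R/2: ΔU = (4.45)(12.47)(-280) = -15539 J.
Q = ΔU + W = -15539 − 10359 = -25898 J.

Q ≈ -25900 J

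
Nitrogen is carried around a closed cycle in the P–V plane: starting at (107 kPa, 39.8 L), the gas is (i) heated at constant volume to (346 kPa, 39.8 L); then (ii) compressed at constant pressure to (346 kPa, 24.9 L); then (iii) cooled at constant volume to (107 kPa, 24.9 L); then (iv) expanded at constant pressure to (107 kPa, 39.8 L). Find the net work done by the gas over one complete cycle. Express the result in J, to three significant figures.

W_net ≈ -3560 J

Constant-volume legs do no work.
W(ii) = (346)(24.9 − 39.8) = -5155 J; W(iv) = (107)(39.8 − 24.9) = 1594 J.
W_net = -5155 + 1594 = -3561 J (the counter-clockwise enclosed area).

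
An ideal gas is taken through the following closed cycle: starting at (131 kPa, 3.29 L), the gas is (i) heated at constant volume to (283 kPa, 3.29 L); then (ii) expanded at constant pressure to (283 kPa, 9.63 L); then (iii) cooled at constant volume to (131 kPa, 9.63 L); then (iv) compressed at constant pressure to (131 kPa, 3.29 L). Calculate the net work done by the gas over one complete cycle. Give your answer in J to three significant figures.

Constant-volume legs do no work.
W(ii) = (283)(9.63 − 3.29) = 1794 J; W(iv) = (131)(3.29 − 9.63) = -830.5 J.
W_net = 1794 − 830.5 = 963.7 J (the clockwise enclosed area).

W_net ≈ 964 J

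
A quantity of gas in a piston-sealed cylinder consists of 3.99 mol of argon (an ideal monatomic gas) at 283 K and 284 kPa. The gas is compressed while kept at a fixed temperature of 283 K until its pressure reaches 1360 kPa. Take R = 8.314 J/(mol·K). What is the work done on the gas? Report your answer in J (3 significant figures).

Isothermal process: W = nRT ln(V₂/V₁) = nRT ln(P₁/P₂).
W = (3.99)(8.314)(283) × ln(284/1360)
  = 9388 × ln(0.2088) = 9388 × -1.566
W_by_gas = -14704 J; work on gas = −W_by = 14704 J.

W ≈ 14700 J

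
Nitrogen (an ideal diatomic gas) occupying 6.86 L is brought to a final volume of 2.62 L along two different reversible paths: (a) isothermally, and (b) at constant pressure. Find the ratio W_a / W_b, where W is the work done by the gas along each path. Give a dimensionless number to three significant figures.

Path (a) isothermal: W = P₁V₁ ln(V₂/V₁) → W_a/(P₁V₁) = -0.9625.
Path (b) isobaric: W = P₁(V₂ − V₁) → W_b/(P₁V₁) = -0.6181.
W_a / W_b = -0.9625 / -0.6181 = 1.557.

W_a / W_b ≈ 1.56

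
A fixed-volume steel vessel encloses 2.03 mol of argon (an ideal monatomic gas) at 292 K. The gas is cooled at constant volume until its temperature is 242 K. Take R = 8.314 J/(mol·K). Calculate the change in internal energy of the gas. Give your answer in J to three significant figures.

ΔU ≈ -1270 J

Constant volume ⇒ W = 0, so Q = ΔU = nCᵥΔT with Cᵥ = 3R/2 = 12.47 J/(mol·K).
ΔU = (2.03)(12.47)(242 − 292) = -1266 J.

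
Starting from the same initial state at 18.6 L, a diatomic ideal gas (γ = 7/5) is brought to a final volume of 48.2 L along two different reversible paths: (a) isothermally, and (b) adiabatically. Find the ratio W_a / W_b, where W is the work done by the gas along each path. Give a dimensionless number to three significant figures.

Path (a) isothermal: W = P₁V₁ ln(V₂/V₁) → W_a/(P₁V₁) = 0.9522.
Path (b) adiabatic: W = P₁V₁(1 − (V₁/V₂)^(γ−1))/(γ−1) → W_b/(P₁V₁) = 0.7918.
W_a / W_b = 0.9522 / 0.7918 = 1.202.

W_a / W_b ≈ 1.20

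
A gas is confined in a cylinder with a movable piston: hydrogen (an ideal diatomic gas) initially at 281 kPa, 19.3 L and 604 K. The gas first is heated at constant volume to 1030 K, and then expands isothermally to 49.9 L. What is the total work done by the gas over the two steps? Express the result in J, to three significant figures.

W_total ≈ 8790 J

Step 1 (isochoric): W = 0 (constant volume).
After step 1: P = 479.2 kPa (V unchanged).
Step 2 (isothermal): W = P₁V₁ ln(V₂/V₁) = (9248) ln(49.9/19.3) = 8785 J.
W_total = 0 + 8785 = 8785 J.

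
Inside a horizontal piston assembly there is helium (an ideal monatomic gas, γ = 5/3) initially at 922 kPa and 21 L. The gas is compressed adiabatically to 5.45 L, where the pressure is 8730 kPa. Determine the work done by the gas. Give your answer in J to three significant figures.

W ≈ -42300 J

Adiabatic: W = (P₁V₁ − P₂V₂)/(γ − 1) with γ = 5/3.
P₁V₁ = 19362 J, P₂V₂ = 47578 J.
W = (19362 − 47578) / 0.6667 = -42325 J.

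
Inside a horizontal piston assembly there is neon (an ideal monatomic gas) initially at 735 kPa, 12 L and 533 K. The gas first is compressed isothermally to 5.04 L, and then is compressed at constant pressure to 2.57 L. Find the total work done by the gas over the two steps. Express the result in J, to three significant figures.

W_total ≈ -12000 J

Step 1 (isothermal): W = P₁V₁ ln(V₂/V₁) = (8820) ln(5.04/12) = -7651 J.
After step 1: P = 1750 kPa, V = 5.04 L, T = 533 K.
Step 2 (isobaric): W = PΔV = (1750 kPa)(2.57 − 5.04 L) = -4322 J.
W_total = -7651 − 4322 = -11974 J.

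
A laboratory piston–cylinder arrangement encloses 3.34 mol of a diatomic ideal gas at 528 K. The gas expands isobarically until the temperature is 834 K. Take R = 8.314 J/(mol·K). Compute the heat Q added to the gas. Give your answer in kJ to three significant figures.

Isobaric: W = nRΔT = (3.34)(8.314)(306) = 8497 J.
ΔU = nCᵥΔT with Cᵥ = 5R/2: ΔU = (3.34)(20.79)(306) = 21243 J.
Q = ΔU + W = 21243 + 8497 = 29740 J.

Q ≈ 29.7 kJ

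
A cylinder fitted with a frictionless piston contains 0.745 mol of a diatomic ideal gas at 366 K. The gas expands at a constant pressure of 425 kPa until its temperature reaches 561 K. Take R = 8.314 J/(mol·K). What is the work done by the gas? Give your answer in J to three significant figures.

Isobaric: W = P ΔV = nR ΔT.
W = (0.745)(8.314)(561 − 366) = 1208 J.

W ≈ 1210 J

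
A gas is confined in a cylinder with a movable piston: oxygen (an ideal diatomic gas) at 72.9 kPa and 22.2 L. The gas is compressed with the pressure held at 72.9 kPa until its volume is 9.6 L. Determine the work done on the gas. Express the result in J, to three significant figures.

Isobaric: W = P ΔV.
W = (72.9 kPa)(9.6 − 22.2 L) = (72.9)(-12.6) = -918.5 J.
Work on gas = −W_by = 918.5 J.

W ≈ 919 J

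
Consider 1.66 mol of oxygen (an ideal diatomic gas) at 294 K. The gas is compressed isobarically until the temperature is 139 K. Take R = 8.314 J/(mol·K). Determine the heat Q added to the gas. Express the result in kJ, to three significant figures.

Q ≈ -7.49 kJ

Isobaric: W = nRΔT = (1.66)(8.314)(-155) = -2139 J.
ΔU = nCᵥΔT with Cᵥ = 5R/2: ΔU = (1.66)(20.79)(-155) = -5348 J.
Q = ΔU + W = -5348 − 2139 = -7487 J.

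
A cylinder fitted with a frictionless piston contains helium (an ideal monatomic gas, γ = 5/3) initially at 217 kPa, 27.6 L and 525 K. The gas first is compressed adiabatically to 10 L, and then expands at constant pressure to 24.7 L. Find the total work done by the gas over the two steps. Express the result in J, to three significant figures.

W_total ≈ 8630 J

Step 1 (adiabatic): W = (P₁V₁ − P₂V₂)/(γ−1) = (5989 − 11784)/0.667 = -8693 J.
After step 1: P = 1178 kPa, V = 10 L, T = 1033 K.
Step 2 (isobaric): W = PΔV = (1178 kPa)(24.7 − 10 L) = 17323 J.
W_total = -8693 + 17323 = 8630 J.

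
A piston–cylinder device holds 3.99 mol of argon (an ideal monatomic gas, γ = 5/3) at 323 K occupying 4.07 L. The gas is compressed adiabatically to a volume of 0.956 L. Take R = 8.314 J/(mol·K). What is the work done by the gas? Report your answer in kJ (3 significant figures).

W ≈ -26.1 kJ

Adiabatic: TV^(γ−1) = const with γ = 5/3.
T₂ = T₁ (V₁/V₂)^(γ−1) = 323 × (4.07/0.956)^0.667 = 323 × 2.627 = 848.5 K.
W_by = nCᵥ(T₁ − T₂) = (3.99)(12.47)(323 − 848.5) = -26146 J.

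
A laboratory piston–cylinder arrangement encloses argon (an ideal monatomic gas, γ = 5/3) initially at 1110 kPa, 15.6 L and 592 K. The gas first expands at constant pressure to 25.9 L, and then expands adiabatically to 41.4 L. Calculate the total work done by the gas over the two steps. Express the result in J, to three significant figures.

Step 1 (isobaric): W = PΔV = (1110 kPa)(25.9 − 15.6 L) = 11433 J.
After step 1: P = 1110 kPa, V = 25.9 L, T = 982.9 K.
Step 2 (adiabatic): W = (P₁V₁ − P₂V₂)/(γ−1) = (28749 − 21029)/0.667 = 11580 J.
W_total = 11433 + 11580 = 23013 J.

W_total ≈ 23000 J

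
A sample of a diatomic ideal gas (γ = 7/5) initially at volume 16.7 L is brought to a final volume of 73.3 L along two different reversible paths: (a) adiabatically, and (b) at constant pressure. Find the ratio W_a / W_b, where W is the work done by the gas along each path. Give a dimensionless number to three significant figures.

Path (a) adiabatic: W = P₁V₁(1 − (V₁/V₂)^(γ−1))/(γ−1) → W_a/(P₁V₁) = 1.116.
Path (b) isobaric: W = P₁(V₂ − V₁) → W_b/(P₁V₁) = 3.389.
W_a / W_b = 1.116 / 3.389 = 0.3294.

W_a / W_b ≈ 0.329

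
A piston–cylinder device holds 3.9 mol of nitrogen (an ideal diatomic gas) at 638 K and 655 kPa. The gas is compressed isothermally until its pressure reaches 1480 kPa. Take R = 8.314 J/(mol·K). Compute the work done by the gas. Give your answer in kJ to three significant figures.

W ≈ -16.9 kJ

Isothermal process: W = nRT ln(V₂/V₁) = nRT ln(P₁/P₂).
W = (3.9)(8.314)(638) × ln(655/1480)
  = 20687 × ln(0.4426) = 20687 × -0.8152
W_by_gas = -16863 J.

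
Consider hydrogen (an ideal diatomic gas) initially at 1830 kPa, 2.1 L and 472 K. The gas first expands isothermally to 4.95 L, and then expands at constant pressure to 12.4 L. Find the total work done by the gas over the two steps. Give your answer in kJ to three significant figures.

Step 1 (isothermal): W = P₁V₁ ln(V₂/V₁) = (3843) ln(4.95/2.1) = 3295 J.
After step 1: P = 776.4 kPa, V = 4.95 L, T = 472 K.
Step 2 (isobaric): W = PΔV = (776.4 kPa)(12.4 − 4.95 L) = 5784 J.
W_total = 3295 + 5784 = 9079 J.

W_total ≈ 9.08 kJ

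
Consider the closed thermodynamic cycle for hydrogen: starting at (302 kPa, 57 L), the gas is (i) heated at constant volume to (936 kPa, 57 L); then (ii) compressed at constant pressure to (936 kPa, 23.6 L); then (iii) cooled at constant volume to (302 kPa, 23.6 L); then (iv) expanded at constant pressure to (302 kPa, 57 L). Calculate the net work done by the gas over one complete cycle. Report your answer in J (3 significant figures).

Constant-volume legs do no work.
W(ii) = (936)(23.6 − 57) = -31262 J; W(iv) = (302)(57 − 23.6) = 10087 J.
W_net = -31262 + 10087 = -21176 J (the counter-clockwise enclosed area).

W_net ≈ -21200 J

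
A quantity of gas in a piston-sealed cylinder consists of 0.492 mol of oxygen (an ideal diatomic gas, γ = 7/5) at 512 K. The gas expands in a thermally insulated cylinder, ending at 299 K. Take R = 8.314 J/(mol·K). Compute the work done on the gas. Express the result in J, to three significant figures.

Adiabatic ⇒ Q = 0, so W_by = −ΔU = nCᵥ(T₁ − T₂).
Cᵥ = 5R/2 = 20.79 J/(mol·K).
W = (0.492)(20.79)(512 − 299) = 2178 J.
Work on gas = −W_by = -2178 J.

W ≈ -2180 J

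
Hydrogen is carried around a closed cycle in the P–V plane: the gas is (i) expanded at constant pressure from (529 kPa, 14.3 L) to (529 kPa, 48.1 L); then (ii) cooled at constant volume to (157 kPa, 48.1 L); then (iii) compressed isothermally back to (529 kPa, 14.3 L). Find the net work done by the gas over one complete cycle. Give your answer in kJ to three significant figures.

W_net ≈ 8.72 kJ

Leg (i): W = PΔV = (529)(48.1 − 14.3) = 17880 J.
Leg (ii): W = 0.
Leg (iii): W = PᵢVᵢ ln(V_f/Vᵢ) = (7552) ln(14.3/48.1) = -9160 J.
W_net = 17880 − 9160 = 8720 J.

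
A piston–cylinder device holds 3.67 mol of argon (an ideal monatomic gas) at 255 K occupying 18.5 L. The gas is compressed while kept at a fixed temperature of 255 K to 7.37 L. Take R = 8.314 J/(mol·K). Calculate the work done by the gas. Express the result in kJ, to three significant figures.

Isothermal: W = nRT ln(V₂/V₁).
W = (3.67)(8.314)(255) × ln(7.37/18.5)
  = 7781 × -0.9204
W_by_gas = -7161 J.

W ≈ -7.16 kJ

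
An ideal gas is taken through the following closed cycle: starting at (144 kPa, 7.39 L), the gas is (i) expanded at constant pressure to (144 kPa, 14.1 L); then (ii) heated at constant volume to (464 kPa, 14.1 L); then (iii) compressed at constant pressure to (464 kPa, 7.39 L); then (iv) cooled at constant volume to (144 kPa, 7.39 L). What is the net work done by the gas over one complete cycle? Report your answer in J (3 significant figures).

Constant-volume legs do no work.
W(i) = (144)(14.1 − 7.39) = 966.2 J; W(iii) = (464)(7.39 − 14.1) = -3113 J.
W_net = 966.2 − 3113 = -2147 J (the counter-clockwise enclosed area).

W_net ≈ -2150 J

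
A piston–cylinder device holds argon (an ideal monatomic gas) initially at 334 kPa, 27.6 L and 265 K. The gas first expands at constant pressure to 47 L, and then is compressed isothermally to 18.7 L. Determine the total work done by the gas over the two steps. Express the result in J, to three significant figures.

W_total ≈ -7990 J

Step 1 (isobaric): W = PΔV = (334 kPa)(47 − 27.6 L) = 6480 J.
After step 1: P = 334 kPa, V = 47 L, T = 451.3 K.
Step 2 (isothermal): W = P₁V₁ ln(V₂/V₁) = (15698) ln(18.7/47) = -14468 J.
W_total = 6480 − 14468 = -7988 J.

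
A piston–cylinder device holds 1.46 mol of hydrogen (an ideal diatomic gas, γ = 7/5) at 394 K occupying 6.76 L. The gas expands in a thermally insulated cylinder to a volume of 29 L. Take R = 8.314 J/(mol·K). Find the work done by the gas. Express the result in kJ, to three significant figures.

W ≈ 5.28 kJ

Adiabatic: TV^(γ−1) = const with γ = 7/5.
T₂ = T₁ (V₁/V₂)^(γ−1) = 394 × (6.76/29)^0.4 = 394 × 0.5585 = 220 K.
W_by = nCᵥ(T₁ − T₂) = (1.46)(20.79)(394 − 220) = 5279 J.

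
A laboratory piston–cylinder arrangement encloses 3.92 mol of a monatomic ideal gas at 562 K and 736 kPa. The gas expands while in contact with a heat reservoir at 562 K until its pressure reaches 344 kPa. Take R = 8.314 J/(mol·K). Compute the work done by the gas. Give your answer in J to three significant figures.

Isothermal process: W = nRT ln(V₂/V₁) = nRT ln(P₁/P₂).
W = (3.92)(8.314)(562) × ln(736/344)
  = 18316 × ln(2.14) = 18316 × 0.7606
W_by_gas = 13931 J.

W ≈ 13900 J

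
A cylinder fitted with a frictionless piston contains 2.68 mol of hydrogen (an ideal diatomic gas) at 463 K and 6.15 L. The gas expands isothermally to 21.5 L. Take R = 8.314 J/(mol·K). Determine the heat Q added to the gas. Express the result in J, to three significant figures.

Isothermal ⇒ ΔU = 0, so Q = W = nRT ln(V₂/V₁).
Q = (2.68)(8.314)(463) ln(21.5/6.15) = 10316 × 1.252 = 12912 J.

Q ≈ 12900 J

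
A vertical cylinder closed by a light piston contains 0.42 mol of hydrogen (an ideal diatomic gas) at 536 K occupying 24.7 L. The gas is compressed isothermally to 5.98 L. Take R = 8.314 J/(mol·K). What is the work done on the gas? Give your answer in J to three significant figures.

Isothermal: W = nRT ln(V₂/V₁).
W = (0.42)(8.314)(536) × ln(5.98/24.7)
  = 1872 × -1.418
W_by_gas = -2655 J; work on gas = −W_by = 2655 J.

W ≈ 2650 J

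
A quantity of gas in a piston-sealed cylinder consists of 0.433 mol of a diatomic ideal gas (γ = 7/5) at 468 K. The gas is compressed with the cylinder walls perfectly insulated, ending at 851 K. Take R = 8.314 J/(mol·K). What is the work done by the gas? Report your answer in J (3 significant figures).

Adiabatic ⇒ Q = 0, so W_by = −ΔU = nCᵥ(T₁ − T₂).
Cᵥ = 5R/2 = 20.79 J/(mol·K).
W = (0.433)(20.79)(468 − 851) = -3447 J.

W ≈ -3450 J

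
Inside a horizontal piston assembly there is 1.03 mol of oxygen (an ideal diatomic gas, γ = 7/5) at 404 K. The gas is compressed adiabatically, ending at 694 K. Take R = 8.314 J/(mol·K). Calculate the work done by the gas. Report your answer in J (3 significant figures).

Adiabatic ⇒ Q = 0, so W_by = −ΔU = nCᵥ(T₁ − T₂).
Cᵥ = 5R/2 = 20.79 J/(mol·K).
W = (1.03)(20.79)(404 − 694) = -6208 J.

W ≈ -6210 J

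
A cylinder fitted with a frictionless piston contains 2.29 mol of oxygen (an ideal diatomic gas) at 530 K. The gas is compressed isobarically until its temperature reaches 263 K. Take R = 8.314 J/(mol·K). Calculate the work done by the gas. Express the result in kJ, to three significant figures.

W ≈ -5.08 kJ

Isobaric: W = P ΔV = nR ΔT.
W = (2.29)(8.314)(263 − 530) = -5083 J.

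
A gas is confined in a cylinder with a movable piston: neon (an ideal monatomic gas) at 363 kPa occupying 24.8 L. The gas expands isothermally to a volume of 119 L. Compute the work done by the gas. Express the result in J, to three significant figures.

W ≈ 14100 J

Isothermal: W = nRT ln(V₂/V₁) = P₁V₁ ln(V₂/V₁).
P₁V₁ = (363 kPa)(24.8 L) = 9002 J.
W = 9002 × ln(119/24.8) = 9002 × 1.568
W_by_gas = 14118 J.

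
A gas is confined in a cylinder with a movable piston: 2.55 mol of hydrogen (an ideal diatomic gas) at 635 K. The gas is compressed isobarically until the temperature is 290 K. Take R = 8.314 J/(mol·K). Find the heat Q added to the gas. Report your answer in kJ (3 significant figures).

Isobaric: W = nRΔT = (2.55)(8.314)(-345) = -7314 J.
ΔU = nCᵥΔT with Cᵥ = 5R/2: ΔU = (2.55)(20.79)(-345) = -18286 J.
Q = ΔU + W = -18286 − 7314 = -25600 J.

Q ≈ -25.6 kJ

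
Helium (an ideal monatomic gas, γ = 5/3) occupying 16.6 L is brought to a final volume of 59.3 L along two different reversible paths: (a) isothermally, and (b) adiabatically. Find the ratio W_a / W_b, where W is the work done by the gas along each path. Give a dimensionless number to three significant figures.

W_a / W_b ≈ 1.48

Path (a) isothermal: W = P₁V₁ ln(V₂/V₁) → W_a/(P₁V₁) = 1.273.
Path (b) adiabatic: W = P₁V₁(1 − (V₁/V₂)^(γ−1))/(γ−1) → W_b/(P₁V₁) = 0.8581.
W_a / W_b = 1.273 / 0.8581 = 1.484.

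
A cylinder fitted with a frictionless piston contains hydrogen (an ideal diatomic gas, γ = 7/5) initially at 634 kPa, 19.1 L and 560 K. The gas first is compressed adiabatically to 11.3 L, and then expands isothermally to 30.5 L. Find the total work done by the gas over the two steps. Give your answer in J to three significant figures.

Step 1 (adiabatic): W = (P₁V₁ − P₂V₂)/(γ−1) = (12109 − 14938)/0.4 = -7073 J.
After step 1: P = 1322 kPa, V = 11.3 L, T = 690.8 K.
Step 2 (isothermal): W = P₁V₁ ln(V₂/V₁) = (14938) ln(30.5/11.3) = 14833 J.
W_total = -7073 + 14833 = 7760 J.

W_total ≈ 7760 J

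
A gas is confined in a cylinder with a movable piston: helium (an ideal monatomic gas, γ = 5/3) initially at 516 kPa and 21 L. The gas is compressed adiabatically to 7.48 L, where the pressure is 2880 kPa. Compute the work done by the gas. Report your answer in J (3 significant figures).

W ≈ -16100 J

Adiabatic: W = (P₁V₁ − P₂V₂)/(γ − 1) with γ = 5/3.
P₁V₁ = 10836 J, P₂V₂ = 21542 J.
W = (10836 − 21542) / 0.6667 = -16060 J.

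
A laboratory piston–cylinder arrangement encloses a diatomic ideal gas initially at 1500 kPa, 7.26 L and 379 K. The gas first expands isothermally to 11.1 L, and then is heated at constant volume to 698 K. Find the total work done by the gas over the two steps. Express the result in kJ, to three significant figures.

Step 1 (isothermal): W = P₁V₁ ln(V₂/V₁) = (10890) ln(11.1/7.26) = 4624 J.
Step 2 (isochoric): W = 0 (constant volume).
W_total = 4624 + 0 = 4624 J.

W_total ≈ 4.62 kJ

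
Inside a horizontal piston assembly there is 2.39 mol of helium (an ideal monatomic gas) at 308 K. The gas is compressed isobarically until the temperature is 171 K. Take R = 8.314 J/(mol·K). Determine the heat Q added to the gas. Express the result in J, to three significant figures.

Isobaric: W = nRΔT = (2.39)(8.314)(-137) = -2722 J.
ΔU = nCᵥΔT with Cᵥ = 3R/2: ΔU = (2.39)(12.47)(-137) = -4083 J.
Q = ΔU + W = -4083 − 2722 = -6806 J.

Q ≈ -6810 J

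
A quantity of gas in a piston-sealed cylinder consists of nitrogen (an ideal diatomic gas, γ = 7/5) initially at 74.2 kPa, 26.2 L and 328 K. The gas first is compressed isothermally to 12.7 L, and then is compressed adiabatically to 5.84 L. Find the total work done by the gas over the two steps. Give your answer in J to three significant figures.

Step 1 (isothermal): W = P₁V₁ ln(V₂/V₁) = (1944) ln(12.7/26.2) = -1408 J.
After step 1: P = 153.1 kPa, V = 12.7 L, T = 328 K.
Step 2 (adiabatic): W = (P₁V₁ − P₂V₂)/(γ−1) = (1944 − 2653)/0.4 = -1771 J.
W_total = -1408 − 1771 = -3179 J.

W_total ≈ -3180 J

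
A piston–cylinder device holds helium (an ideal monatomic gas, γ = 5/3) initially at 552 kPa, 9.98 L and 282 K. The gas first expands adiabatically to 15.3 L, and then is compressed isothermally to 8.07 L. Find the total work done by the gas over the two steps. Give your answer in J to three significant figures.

W_total ≈ -602 J

Step 1 (adiabatic): W = (P₁V₁ − P₂V₂)/(γ−1) = (5509 − 4143)/0.667 = 2048 J.
After step 1: P = 270.8 kPa, V = 15.3 L, T = 212.1 K.
Step 2 (isothermal): W = P₁V₁ ln(V₂/V₁) = (4143) ln(8.07/15.3) = -2651 J.
W_total = 2048 − 2651 = -602.3 J.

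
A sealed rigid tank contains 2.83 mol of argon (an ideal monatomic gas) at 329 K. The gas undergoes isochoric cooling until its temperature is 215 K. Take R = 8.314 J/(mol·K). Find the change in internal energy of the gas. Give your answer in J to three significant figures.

ΔU ≈ -4020 J

Constant volume ⇒ W = 0, so Q = ΔU = nCᵥΔT with Cᵥ = 3R/2 = 12.47 J/(mol·K).
ΔU = (2.83)(12.47)(215 − 329) = -4023 J.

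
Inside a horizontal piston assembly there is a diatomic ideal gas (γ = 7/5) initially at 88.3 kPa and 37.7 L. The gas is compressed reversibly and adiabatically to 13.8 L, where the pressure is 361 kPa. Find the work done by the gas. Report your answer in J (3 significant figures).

W ≈ -4130 J

Adiabatic: W = (P₁V₁ − P₂V₂)/(γ − 1) with γ = 7/5.
P₁V₁ = 3329 J, P₂V₂ = 4982 J.
W = (3329 − 4982) / 0.4 = -4132 J.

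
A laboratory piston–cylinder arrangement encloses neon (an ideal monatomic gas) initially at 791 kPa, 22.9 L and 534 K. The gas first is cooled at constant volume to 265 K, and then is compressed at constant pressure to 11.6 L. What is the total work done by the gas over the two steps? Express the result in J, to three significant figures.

W_total ≈ -4440 J

Step 1 (isochoric): W = 0 (constant volume).
After step 1: P = 392.5 kPa (V unchanged).
Step 2 (isobaric): W = PΔV = (392.5 kPa)(11.6 − 22.9 L) = -4436 J.
W_total = 0 − 4436 = -4436 J.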